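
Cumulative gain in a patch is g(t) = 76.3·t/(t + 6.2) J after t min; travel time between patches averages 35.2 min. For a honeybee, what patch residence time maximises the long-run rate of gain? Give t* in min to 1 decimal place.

14.8 min

Maximise g(t)/(T+t): set derivative to zero → g'(t)(T+t) = g(t).
g'(t) = 76.3·6.2/(t + 6.2)². Setting 76.3·6.2/(t+6.2)² = 76.3t/[(t+6.2)(35.2+t)] gives 6.2(35.2+t) = t(t+6.2), so t² = 6.2×35.2 = 218.2.
t* = √218.2 = 14.77 min.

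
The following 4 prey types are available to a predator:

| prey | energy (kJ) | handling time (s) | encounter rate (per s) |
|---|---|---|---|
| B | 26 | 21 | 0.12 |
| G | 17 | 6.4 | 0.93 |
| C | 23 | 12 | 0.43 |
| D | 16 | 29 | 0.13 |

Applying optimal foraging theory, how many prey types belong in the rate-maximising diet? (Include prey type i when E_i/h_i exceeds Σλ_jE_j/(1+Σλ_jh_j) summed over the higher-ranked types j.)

Profitabilities (E/h, kJ/s): G 2.66, C 1.92, B 1.24, D 0.552. Add prey in this order while the next type's profitability exceeds the intake rate on those already taken.
Rate on top 1: 2.274. C: 1.92 < 2.274 → exclude; stop.
Optimal diet: G — 1 of 4 types.

1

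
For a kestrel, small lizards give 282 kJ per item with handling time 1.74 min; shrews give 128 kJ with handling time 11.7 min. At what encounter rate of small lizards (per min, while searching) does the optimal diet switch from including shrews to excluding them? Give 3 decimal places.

The zero-one rule: include shrews iff E₂/h₂ > λE₁/(1+λh₁). Equality gives the switch point.
λE₁h₂ = E₂ + λE₂h₁ ⇒ λ = E₂/(E₁h₂ − E₂h₁) = 128/(3299 − 222.7) = 0.0416 per min.

0.042 per min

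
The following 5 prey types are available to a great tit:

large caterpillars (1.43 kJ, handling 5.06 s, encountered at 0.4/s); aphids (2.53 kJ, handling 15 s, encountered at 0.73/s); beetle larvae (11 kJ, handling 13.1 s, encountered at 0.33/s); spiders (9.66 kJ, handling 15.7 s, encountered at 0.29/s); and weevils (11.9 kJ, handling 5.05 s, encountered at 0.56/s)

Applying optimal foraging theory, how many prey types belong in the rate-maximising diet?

Profitabilities (E/h, kJ/s): weevils 2.36, beetle larvae 0.84, spiders 0.615, large caterpillars 0.283, aphids 0.169. Add prey in this order while the next type's profitability exceeds the intake rate on those already taken.
Rate on top 1: 1.741. beetle larvae: 0.84 < 1.741 → exclude; stop.
Optimal diet: weevils — 1 of 5 types.

1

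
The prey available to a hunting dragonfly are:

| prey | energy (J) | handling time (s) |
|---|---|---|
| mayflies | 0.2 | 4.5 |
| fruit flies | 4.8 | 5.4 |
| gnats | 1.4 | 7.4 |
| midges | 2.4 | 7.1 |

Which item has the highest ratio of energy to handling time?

Profitability E/h (J/s): mayflies = 0.2/4.5 = 0.0444, fruit flies = 4.8/5.4 = 0.889, gnats = 1.4/7.4 = 0.189, midges = 2.4/7.1 = 0.338.
Ranked: fruit flies > midges > gnats > mayflies.

fruit flies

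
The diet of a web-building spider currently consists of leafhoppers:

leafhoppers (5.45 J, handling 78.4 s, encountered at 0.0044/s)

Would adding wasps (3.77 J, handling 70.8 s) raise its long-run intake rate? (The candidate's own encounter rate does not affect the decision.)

Yes

Current rate: (0.0044×5.45)/(1 + 0.0044×78.4) = 0.01783 J/s.
Profitability of wasps: 3.77/70.8 = 0.05325 J/s.
Since 0.05325 > R, including wasps increases the long-run rate.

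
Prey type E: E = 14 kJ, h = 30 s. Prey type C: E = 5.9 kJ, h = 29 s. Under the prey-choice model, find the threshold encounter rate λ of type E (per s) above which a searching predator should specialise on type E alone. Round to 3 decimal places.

0.026 per s

The zero-one rule: include type C iff E₂/h₂ > λE₁/(1+λh₁). Equality gives the switch point.
λE₁h₂ = E₂ + λE₂h₁ ⇒ λ = E₂/(E₁h₂ − E₂h₁) = 5.9/(406 − 177) = 0.02576 per s.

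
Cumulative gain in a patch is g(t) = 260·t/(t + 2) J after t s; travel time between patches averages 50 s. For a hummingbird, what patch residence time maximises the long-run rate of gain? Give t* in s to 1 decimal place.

10.0 s

Optimal t* satisfies g'(t*) = g(t*)/(T + t*).
g'(t) = 260·2/(t + 2)². Setting 260·2/(t+2)² = 260t/[(t+2)(50+t)] gives 2(50+t) = t(t+2), so t² = 2×50 = 100.
t* = √100 = 10 s.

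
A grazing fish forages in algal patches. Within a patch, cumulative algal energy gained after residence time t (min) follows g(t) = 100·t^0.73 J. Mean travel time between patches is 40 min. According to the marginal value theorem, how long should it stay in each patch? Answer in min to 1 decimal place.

108.1 min

Optimal t* satisfies g'(t*) = g(t*)/(T + t*).
g'(t) = 0.73·100·t^-0.27. Setting 0.73·100·t^-0.27 = 100·t^0.73/(40+t) gives 0.73(40+t) = t, so 0.27·t = 0.73×40.
t* = 0.73×40/0.27 = 108.1 min.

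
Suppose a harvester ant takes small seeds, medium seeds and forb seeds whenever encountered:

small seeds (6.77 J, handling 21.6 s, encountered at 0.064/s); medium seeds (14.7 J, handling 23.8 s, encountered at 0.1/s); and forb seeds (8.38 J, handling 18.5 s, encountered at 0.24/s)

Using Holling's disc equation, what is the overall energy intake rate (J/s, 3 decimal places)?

R = Σλ_iE_i / (1 + Σλ_ih_i)
Numerator: 0.064×6.77 + 0.1×14.7 + 0.24×8.38 = 3.914
Denominator: 1 + 0.064×21.6 + 0.1×23.8 + 0.24×18.5 = 9.202
R = 3.914/9.202 = 0.4254 J/s

0.425 J/s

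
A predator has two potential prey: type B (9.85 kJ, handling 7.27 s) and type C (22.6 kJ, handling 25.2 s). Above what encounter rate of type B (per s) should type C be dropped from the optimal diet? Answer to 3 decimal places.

0.269 per s

At the threshold, the rate on type B alone equals the profitability of type C: λ·9.85/(1 + λ·7.27) = 22.6/25.2 = 0.8968.
Rearranging, λ(9.85 − 0.8968×7.27) = 0.8968, so λ = 0.8968/3.33 = 0.2693 per s.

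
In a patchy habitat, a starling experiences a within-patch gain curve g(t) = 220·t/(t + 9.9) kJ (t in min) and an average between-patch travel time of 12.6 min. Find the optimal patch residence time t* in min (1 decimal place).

11.2 min

Optimal t* satisfies g'(t*) = g(t*)/(T + t*).
g'(t) = 220·9.9/(t + 9.9)². Setting 220·9.9/(t+9.9)² = 220t/[(t+9.9)(12.6+t)] gives 9.9(12.6+t) = t(t+9.9), so t² = 9.9×12.6 = 124.7.
t* = √124.7 = 11.17 min.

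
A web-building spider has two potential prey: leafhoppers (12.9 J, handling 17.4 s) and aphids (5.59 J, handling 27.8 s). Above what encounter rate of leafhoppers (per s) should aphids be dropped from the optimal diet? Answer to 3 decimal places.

0.021 per s

The zero-one rule: include aphids iff E₂/h₂ > λE₁/(1+λh₁). Equality gives the switch point.
λE₁h₂ = E₂ + λE₂h₁ ⇒ λ = E₂/(E₁h₂ − E₂h₁) = 5.59/(358.6 − 97.27) = 0.02139 per s.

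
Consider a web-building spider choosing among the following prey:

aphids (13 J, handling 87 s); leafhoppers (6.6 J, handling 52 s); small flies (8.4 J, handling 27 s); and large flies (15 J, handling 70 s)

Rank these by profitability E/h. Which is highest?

Profitability E/h (J/s): aphids = 13/87 = 0.149, leafhoppers = 6.6/52 = 0.127, small flies = 8.4/27 = 0.311, large flies = 15/70 = 0.214.
Ranked: small flies > large flies > aphids > leafhoppers.

small flies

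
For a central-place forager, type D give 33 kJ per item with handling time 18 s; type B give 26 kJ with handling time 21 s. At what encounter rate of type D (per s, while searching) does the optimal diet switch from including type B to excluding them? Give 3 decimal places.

Drop type B once their profitability E₂/h₂ falls below the rate achievable on type D alone: E₂/h₂ = λE₁/(1 + λh₁).
Solve for λ: λE₁h₂ = E₂(1 + λh₁) → λ(E₁h₂ − E₂h₁) = E₂ → λ = E₂/(E₁h₂ − E₂h₁).
λ = 26/(33×21 − 26×18) = 26/225 = 0.1156 per s.

0.116 per s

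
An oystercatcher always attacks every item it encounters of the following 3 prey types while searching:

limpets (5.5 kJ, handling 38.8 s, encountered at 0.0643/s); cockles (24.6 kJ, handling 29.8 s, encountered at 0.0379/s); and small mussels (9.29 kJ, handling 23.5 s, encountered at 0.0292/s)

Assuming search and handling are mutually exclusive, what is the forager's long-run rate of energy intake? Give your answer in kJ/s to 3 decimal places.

0.293 kJ/s

R = (0.0643×5.5 + 0.0379×24.6 + 0.0292×9.29) / (1 + 0.0643×38.8 + 0.0379×29.8 + 0.0292×23.5) = 1.557/5.31 = 0.2932 kJ/s.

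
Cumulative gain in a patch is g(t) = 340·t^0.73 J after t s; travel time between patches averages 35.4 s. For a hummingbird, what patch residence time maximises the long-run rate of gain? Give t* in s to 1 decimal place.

Optimal t* satisfies g'(t*) = g(t*)/(T + t*).
g'(t) = 0.73·340·t^-0.27. Setting 0.73·340·t^-0.27 = 340·t^0.73/(35.4+t) gives 0.73(35.4+t) = t, so 0.27·t = 0.73×35.4.
t* = 0.73×35.4/0.27 = 95.71 s.

95.7 s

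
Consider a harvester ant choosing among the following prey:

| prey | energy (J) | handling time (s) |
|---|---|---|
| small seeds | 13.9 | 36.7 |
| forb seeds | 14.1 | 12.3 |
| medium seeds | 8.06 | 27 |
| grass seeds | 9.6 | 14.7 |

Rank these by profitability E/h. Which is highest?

forb seeds

In descending order of E/h:
forb seeds: 14.1/12.3 = 1.15 J/s
grass seeds: 9.6/14.7 = 0.653 J/s
small seeds: 13.9/36.7 = 0.379 J/s
medium seeds: 8.06/27 = 0.299 J/s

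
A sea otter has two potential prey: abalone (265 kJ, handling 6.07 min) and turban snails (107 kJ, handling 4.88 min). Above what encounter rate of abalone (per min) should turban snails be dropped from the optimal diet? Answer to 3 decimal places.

The zero-one rule: include turban snails iff E₂/h₂ > λE₁/(1+λh₁). Equality gives the switch point.
λE₁h₂ = E₂ + λE₂h₁ ⇒ λ = E₂/(E₁h₂ − E₂h₁) = 107/(1293 − 649.5) = 0.1662 per min.

0.166 per min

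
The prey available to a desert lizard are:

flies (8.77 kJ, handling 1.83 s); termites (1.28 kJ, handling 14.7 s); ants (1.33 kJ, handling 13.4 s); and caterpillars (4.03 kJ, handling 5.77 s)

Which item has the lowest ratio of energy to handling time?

termites

Profitability E/h (kJ/s): flies = 8.77/1.83 = 4.79, termites = 1.28/14.7 = 0.0871, ants = 1.33/13.4 = 0.0993, caterpillars = 4.03/5.77 = 0.698.
Ranked: flies > caterpillars > ants > termites.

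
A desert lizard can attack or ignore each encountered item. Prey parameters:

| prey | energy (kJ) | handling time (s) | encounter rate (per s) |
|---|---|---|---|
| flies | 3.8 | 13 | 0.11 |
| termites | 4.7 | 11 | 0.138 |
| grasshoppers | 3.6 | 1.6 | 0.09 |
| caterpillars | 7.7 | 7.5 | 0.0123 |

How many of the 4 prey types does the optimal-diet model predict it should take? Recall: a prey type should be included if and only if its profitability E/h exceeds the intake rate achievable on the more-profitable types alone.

Profitabilities (E/h, kJ/s): grasshoppers 2.25, caterpillars 1.03, termites 0.427, flies 0.292. Add prey in this order while the next type's profitability exceeds the intake rate on those already taken.
Rate on top 1: 0.2832. caterpillars: 1.03 > 0.2832 → include.
Rate on top 2: 0.3387. termites: 0.427 > 0.3387 → include.
Rate on top 3: 0.3875. flies: 0.292 < 0.3875 → exclude; stop.
Optimal diet: grasshoppers, caterpillars, termites — 3 of 4 types.

3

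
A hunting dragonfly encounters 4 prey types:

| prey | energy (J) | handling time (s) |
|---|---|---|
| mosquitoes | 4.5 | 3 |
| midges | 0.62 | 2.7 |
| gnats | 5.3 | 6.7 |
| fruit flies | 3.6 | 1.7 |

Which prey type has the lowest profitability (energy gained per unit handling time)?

Profitability E/h (J/s): mosquitoes = 4.5/3 = 1.5, midges = 0.62/2.7 = 0.23, gnats = 5.3/6.7 = 0.791, fruit flies = 3.6/1.7 = 2.12.
Ranked: fruit flies > mosquitoes > gnats > midges.

midges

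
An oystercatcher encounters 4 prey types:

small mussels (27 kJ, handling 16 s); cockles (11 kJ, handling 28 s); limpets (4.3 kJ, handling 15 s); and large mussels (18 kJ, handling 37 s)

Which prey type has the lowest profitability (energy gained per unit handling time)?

In descending order of E/h:
small mussels: 27/16 = 1.69 kJ/s
large mussels: 18/37 = 0.486 kJ/s
cockles: 11/28 = 0.393 kJ/s
limpets: 4.3/15 = 0.287 kJ/s

limpets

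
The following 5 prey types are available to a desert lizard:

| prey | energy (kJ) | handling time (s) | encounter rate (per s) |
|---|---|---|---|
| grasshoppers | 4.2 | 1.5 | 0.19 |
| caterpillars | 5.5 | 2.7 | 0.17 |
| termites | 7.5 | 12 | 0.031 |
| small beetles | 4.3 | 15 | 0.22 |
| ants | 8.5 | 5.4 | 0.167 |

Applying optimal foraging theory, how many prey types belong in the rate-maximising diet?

Rank by E/h (kJ/s): grasshoppers 2.8, caterpillars 2.04, ants 1.57, termites 0.625, small beetles 0.287. Include each in turn until the next type's E/h falls below the running intake rate.
Rate on top 1: 0.621. caterpillars: 2.04 > 0.621 → include.
Rate on top 2: 0.9937. ants: 1.57 > 0.9937 → include.
Rate on top 3: 1.192. termites: 0.625 < 1.192 → exclude; stop.
Optimal diet: grasshoppers, caterpillars, ants — 3 of 5 types.

3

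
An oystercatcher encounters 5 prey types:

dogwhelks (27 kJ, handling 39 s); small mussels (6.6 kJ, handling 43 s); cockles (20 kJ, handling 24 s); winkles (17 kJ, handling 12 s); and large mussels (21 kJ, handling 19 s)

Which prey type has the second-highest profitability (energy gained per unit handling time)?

In descending order of E/h:
winkles: 17/12 = 1.42 kJ/s
large mussels: 21/19 = 1.11 kJ/s
cockles: 20/24 = 0.833 kJ/s
dogwhelks: 27/39 = 0.692 kJ/s
small mussels: 6.6/43 = 0.153 kJ/s

large mussels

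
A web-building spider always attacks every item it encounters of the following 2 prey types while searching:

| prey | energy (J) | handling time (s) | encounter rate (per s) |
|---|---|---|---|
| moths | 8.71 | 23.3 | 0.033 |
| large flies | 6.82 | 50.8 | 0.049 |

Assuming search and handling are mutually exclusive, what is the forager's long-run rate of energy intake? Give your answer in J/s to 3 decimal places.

R = Σλ_iE_i / (1 + Σλ_ih_i)
Numerator: 0.033×8.71 + 0.049×6.82 = 0.6216
Denominator: 1 + 0.033×23.3 + 0.049×50.8 = 4.258
R = 0.6216/4.258 = 0.146 J/s

0.146 J/s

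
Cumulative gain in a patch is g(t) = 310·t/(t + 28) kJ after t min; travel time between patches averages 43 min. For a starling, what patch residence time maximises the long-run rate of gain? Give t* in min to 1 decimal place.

34.7 min

Maximise g(t)/(T+t): set derivative to zero → g'(t)(T+t) = g(t).
g'(t) = 310·28/(t + 28)². Setting 310·28/(t+28)² = 310t/[(t+28)(43+t)] gives 28(43+t) = t(t+28), so t² = 28×43 = 1204.
t* = √1204 = 34.7 min.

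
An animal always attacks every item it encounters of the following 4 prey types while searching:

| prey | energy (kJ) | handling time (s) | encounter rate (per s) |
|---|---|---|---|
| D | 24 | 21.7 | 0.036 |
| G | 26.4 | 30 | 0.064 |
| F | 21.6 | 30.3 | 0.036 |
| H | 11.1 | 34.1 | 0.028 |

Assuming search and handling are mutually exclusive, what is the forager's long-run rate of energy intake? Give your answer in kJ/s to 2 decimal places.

0.63 kJ/s

R = Σλ_iE_i / (1 + Σλ_ih_i)
Numerator: 0.036×24 + 0.064×26.4 + 0.036×21.6 + 0.028×11.1 = 3.642
Denominator: 1 + 0.036×21.7 + 0.064×30 + 0.036×30.3 + 0.028×34.1 = 5.747
R = 3.642/5.747 = 0.6337 kJ/s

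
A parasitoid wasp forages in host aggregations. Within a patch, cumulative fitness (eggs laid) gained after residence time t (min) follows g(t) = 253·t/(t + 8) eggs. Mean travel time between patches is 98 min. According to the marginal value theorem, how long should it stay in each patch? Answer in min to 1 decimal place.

28.0 min

By the marginal value theorem, leave when the instantaneous gain rate g'(t) equals the habitat-wide average g(t)/(T + t).
g'(t) = 253·8/(t + 8)². Setting 253·8/(t+8)² = 253t/[(t+8)(98+t)] gives 8(98+t) = t(t+8), so t² = 8×98 = 784.
t* = √784 = 28 min.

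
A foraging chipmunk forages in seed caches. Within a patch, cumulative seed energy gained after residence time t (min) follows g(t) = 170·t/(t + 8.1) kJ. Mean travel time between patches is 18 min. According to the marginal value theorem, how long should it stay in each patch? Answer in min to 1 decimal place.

By the marginal value theorem, leave when the instantaneous gain rate g'(t) equals the habitat-wide average g(t)/(T + t).
g'(t) = 170·8.1/(t + 8.1)². Setting 170·8.1/(t+8.1)² = 170t/[(t+8.1)(18+t)] gives 8.1(18+t) = t(t+8.1), so t² = 8.1×18 = 145.8.
t* = √145.8 = 12.07 min.

12.1 min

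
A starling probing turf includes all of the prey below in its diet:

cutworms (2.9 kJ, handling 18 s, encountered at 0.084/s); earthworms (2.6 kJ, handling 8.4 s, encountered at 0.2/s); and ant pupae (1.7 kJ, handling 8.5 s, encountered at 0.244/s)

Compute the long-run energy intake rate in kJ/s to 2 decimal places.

0.19 kJ/s

Energy encountered per unit search time: 0.084×2.9 + 0.2×2.6 + 0.244×1.7 = 1.178 kJ/s.
Handling time per unit search time: 0.084×18 + 0.2×8.4 + 0.244×8.5 = 5.266.
Rate = 1.178/(1 + 5.266) = 0.1881 kJ/s.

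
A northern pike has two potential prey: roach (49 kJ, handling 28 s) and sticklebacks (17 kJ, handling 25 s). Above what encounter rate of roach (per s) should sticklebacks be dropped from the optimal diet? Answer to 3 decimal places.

Drop sticklebacks once their profitability E₂/h₂ falls below the rate achievable on roach alone: E₂/h₂ = λE₁/(1 + λh₁).
Solve for λ: λE₁h₂ = E₂(1 + λh₁) → λ(E₁h₂ − E₂h₁) = E₂ → λ = E₂/(E₁h₂ − E₂h₁).
λ = 17/(49×25 − 17×28) = 17/749 = 0.0227 per s.

0.023 per s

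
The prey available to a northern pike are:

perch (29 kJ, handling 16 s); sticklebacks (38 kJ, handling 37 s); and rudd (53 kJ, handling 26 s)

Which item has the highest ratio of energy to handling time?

Profitability E/h (kJ/s): perch = 29/16 = 1.81, sticklebacks = 38/37 = 1.03, rudd = 53/26 = 2.04.
Ranked: rudd > perch > sticklebacks.

rudd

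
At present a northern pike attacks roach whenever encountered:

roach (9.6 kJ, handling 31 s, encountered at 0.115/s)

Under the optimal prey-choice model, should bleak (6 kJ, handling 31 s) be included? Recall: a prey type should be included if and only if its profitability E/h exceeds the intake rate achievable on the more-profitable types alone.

No

On roach alone, R = ΣλE/(1+Σλh) = 1.104/4.565 = 0.2418 kJ/s.
bleak: E/h = 6/31 = 0.1935 kJ/s.
0.1935 < 0.2418, so adding bleak would lower the average — exclude it.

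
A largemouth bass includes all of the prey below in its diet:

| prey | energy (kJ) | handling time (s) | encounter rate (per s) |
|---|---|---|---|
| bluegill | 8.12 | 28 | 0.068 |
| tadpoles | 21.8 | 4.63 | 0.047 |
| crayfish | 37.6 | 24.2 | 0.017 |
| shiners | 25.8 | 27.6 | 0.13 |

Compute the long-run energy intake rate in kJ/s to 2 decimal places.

R = (0.068×8.12 + 0.047×21.8 + 0.017×37.6 + 0.13×25.8) / (1 + 0.068×28 + 0.047×4.63 + 0.017×24.2 + 0.13×27.6) = 5.57/7.121 = 0.7822 kJ/s.

0.78 kJ/s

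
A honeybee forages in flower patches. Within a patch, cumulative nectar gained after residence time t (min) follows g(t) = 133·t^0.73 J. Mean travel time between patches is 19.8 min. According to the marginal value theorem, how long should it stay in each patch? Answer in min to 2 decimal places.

53.53 min

Maximise g(t)/(T+t): set derivative to zero → g'(t)(T+t) = g(t).
g'(t) = 0.73·133·t^-0.27. Setting 0.73·133·t^-0.27 = 133·t^0.73/(19.8+t) gives 0.73(19.8+t) = t, so 0.27·t = 0.73×19.8.
t* = 0.73×19.8/0.27 = 53.53 min.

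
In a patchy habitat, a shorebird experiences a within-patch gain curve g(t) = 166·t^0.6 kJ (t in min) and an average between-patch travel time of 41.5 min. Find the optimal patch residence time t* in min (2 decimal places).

62.25 min

By the marginal value theorem, leave when the instantaneous gain rate g'(t) equals the habitat-wide average g(t)/(T + t).
g'(t) = 0.6·166·t^-0.4. Setting 0.6·166·t^-0.4 = 166·t^0.6/(41.5+t) gives 0.6(41.5+t) = t, so 0.40·t = 0.6×41.5.
t* = 0.6×41.5/0.40 = 62.25 min.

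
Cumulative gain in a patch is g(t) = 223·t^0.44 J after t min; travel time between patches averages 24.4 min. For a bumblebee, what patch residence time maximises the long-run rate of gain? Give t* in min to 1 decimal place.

Optimal t* satisfies g'(t*) = g(t*)/(T + t*).
g'(t) = 0.44·223·t^-0.56. Setting 0.44·223·t^-0.56 = 223·t^0.44/(24.4+t) gives 0.44(24.4+t) = t, so 0.56·t = 0.44×24.4.
t* = 0.44×24.4/0.56 = 19.17 min.

19.2 min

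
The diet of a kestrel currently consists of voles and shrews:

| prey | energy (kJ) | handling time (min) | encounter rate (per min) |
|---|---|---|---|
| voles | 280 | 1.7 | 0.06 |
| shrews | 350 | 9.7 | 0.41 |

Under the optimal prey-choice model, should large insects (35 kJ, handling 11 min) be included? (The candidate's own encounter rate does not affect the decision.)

No

On voles and shrews alone, R = ΣλE/(1+Σλh) = 160.3/5.079 = 31.56 kJ/min.
Profitability of large insects: 35/11 = 3.182 kJ/min.
3.182 < 31.56, so adding large insects would lower the average — exclude it.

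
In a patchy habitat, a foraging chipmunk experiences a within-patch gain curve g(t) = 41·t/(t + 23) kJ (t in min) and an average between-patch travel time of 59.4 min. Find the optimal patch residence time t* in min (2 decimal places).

By the marginal value theorem, leave when the instantaneous gain rate g'(t) equals the habitat-wide average g(t)/(T + t).
g'(t) = 41·23/(t + 23)². Setting 41·23/(t+23)² = 41t/[(t+23)(59.4+t)] gives 23(59.4+t) = t(t+23), so t² = 23×59.4 = 1366.
t* = √1366 = 36.96 min.

36.96 min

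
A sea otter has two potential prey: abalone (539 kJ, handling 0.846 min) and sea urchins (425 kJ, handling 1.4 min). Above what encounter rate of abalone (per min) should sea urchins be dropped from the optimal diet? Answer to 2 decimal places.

Drop sea urchins once their profitability E₂/h₂ falls below the rate achievable on abalone alone: E₂/h₂ = λE₁/(1 + λh₁).
Solve for λ: λE₁h₂ = E₂(1 + λh₁) → λ(E₁h₂ − E₂h₁) = E₂ → λ = E₂/(E₁h₂ − E₂h₁).
λ = 425/(539×1.4 − 425×0.846) = 425/395 = 1.076 per min.

1.08 per min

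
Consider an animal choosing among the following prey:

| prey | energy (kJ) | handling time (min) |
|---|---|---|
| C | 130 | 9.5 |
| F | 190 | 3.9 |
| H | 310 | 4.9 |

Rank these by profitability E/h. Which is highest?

In descending order of E/h:
H: 310/4.9 = 63.3 kJ/min
F: 190/3.9 = 48.7 kJ/min
C: 130/9.5 = 13.7 kJ/min

H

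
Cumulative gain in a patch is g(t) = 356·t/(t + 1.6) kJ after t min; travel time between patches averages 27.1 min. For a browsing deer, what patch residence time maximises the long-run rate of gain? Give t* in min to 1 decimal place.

Maximise g(t)/(T+t): set derivative to zero → g'(t)(T+t) = g(t).
g'(t) = 356·1.6/(t + 1.6)². Setting 356·1.6/(t+1.6)² = 356t/[(t+1.6)(27.1+t)] gives 1.6(27.1+t) = t(t+1.6), so t² = 1.6×27.1 = 43.36.
t* = √43.36 = 6.585 min.

6.6 min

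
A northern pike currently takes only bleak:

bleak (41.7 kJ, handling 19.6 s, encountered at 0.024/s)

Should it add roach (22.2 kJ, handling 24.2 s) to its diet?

On bleak alone, R = ΣλE/(1+Σλh) = 1.001/1.47 = 0.6806 kJ/s.
roach: E/h = 22.2/24.2 = 0.9174 kJ/s.
0.9174 > 0.6806, so adding roach raises the average — include it.

Yes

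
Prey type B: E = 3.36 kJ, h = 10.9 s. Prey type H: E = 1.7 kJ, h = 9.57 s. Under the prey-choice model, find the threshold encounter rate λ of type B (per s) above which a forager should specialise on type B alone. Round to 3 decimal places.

The zero-one rule: include type H iff E₂/h₂ > λE₁/(1+λh₁). Equality gives the switch point.
λE₁h₂ = E₂ + λE₂h₁ ⇒ λ = E₂/(E₁h₂ − E₂h₁) = 1.7/(32.16 − 18.53) = 0.1248 per s.

0.125 per s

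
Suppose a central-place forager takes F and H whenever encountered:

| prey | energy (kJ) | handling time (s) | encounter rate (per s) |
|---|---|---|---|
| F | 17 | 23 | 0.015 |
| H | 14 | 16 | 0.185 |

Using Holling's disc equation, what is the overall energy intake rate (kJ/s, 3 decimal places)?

Energy encountered per unit search time: 0.015×17 + 0.185×14 = 2.845 kJ/s.
Handling time per unit search time: 0.015×23 + 0.185×16 = 3.305.
Rate = 2.845/(1 + 3.305) = 0.6609 kJ/s.

0.661 kJ/s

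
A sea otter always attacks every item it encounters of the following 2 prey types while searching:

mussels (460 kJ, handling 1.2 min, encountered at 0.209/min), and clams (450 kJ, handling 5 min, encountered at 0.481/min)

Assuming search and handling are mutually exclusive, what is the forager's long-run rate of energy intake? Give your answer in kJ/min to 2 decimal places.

Energy encountered per unit search time: 0.209×460 + 0.481×450 = 312.6 kJ/min.
Handling time per unit search time: 0.209×1.2 + 0.481×5 = 2.656.
Rate = 312.6/(1 + 2.656) = 85.51 kJ/min.

85.51 kJ/min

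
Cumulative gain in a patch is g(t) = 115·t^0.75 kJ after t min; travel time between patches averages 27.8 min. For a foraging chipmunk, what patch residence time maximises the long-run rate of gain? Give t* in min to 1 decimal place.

Maximise g(t)/(T+t): set derivative to zero → g'(t)(T+t) = g(t).
g'(t) = 0.75·115·t^-0.25. Setting 0.75·115·t^-0.25 = 115·t^0.75/(27.8+t) gives 0.75(27.8+t) = t, so 0.25·t = 0.75×27.8.
t* = 0.75×27.8/0.25 = 83.4 min.

83.4 min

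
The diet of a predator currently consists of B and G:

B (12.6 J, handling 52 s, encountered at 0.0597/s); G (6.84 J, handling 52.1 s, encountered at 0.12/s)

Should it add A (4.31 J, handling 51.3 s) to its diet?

Current rate: (0.0597×12.6 + 0.12×6.84)/(1 + 0.0597×52 + 0.12×52.1) = 0.1519 J/s.
A: E/h = 4.31/51.3 = 0.08402 J/s.
Since 0.08402 < R, time spent handling A is better spent searching.

No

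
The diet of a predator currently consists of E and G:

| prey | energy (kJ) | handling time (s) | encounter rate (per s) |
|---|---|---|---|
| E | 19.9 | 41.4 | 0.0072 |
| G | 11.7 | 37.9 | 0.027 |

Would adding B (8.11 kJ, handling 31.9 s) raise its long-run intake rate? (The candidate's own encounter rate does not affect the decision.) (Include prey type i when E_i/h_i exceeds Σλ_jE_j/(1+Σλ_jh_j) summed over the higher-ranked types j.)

Yes

Current rate: (0.0072×19.9 + 0.027×11.7)/(1 + 0.0072×41.4 + 0.027×37.9) = 0.1978 kJ/s.
B: E/h = 8.11/31.9 = 0.2542 kJ/s.
Since 0.2542 > R, including B increases the long-run rate.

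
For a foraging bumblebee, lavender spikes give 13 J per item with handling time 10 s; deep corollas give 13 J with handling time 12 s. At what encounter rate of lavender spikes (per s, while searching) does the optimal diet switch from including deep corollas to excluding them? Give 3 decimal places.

Drop deep corollas once their profitability E₂/h₂ falls below the rate achievable on lavender spikes alone: E₂/h₂ = λE₁/(1 + λh₁).
Solve for λ: λE₁h₂ = E₂(1 + λh₁) → λ(E₁h₂ − E₂h₁) = E₂ → λ = E₂/(E₁h₂ − E₂h₁).
λ = 13/(13×12 − 13×10) = 13/26 = 0.5 per s.

0.500 per s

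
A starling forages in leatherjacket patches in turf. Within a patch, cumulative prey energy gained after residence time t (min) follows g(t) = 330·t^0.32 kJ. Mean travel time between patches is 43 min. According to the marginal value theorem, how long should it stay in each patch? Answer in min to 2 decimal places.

20.24 min

Optimal t* satisfies g'(t*) = g(t*)/(T + t*).
g'(t) = 0.32·330·t^-0.68. Setting 0.32·330·t^-0.68 = 330·t^0.32/(43+t) gives 0.32(43+t) = t, so 0.68·t = 0.32×43.
t* = 0.32×43/0.68 = 20.24 min.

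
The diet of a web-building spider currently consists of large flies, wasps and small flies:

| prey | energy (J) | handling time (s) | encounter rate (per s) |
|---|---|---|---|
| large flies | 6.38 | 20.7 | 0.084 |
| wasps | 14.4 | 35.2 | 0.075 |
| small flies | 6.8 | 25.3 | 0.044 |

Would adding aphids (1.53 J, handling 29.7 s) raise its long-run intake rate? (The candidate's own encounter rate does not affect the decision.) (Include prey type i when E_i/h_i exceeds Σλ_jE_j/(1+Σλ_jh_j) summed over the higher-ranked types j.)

No

Intake rate on the current diet: R = (0.084×6.38 + 0.075×14.4 + 0.044×6.8) / (1 + 0.084×20.7 + 0.075×35.2 + 0.044×25.3) = 1.915/6.492 = 0.295 J/s.
Profitability of aphids: 1.53/29.7 = 0.05152 J/s.
0.05152 < 0.295, so adding aphids would lower the average — exclude it.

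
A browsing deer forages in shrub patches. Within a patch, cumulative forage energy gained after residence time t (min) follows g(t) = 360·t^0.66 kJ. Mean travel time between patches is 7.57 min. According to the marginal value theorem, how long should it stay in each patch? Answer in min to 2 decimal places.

By the marginal value theorem, leave when the instantaneous gain rate g'(t) equals the habitat-wide average g(t)/(T + t).
g'(t) = 0.66·360·t^-0.34. Setting 0.66·360·t^-0.34 = 360·t^0.66/(7.57+t) gives 0.66(7.57+t) = t, so 0.34·t = 0.66×7.57.
t* = 0.66×7.57/0.34 = 14.69 min.

14.69 min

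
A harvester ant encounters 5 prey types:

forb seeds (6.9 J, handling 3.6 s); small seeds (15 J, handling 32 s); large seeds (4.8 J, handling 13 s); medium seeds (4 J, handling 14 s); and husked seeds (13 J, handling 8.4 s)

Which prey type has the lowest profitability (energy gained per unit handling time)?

medium seeds

In descending order of E/h:
forb seeds: 6.9/3.6 = 1.92 J/s
husked seeds: 13/8.4 = 1.55 J/s
small seeds: 15/32 = 0.469 J/s
large seeds: 4.8/13 = 0.369 J/s
medium seeds: 4/14 = 0.286 J/s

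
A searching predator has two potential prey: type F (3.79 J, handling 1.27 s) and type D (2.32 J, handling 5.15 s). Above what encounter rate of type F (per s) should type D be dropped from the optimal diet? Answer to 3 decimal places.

Drop type D once their profitability E₂/h₂ falls below the rate achievable on type F alone: E₂/h₂ = λE₁/(1 + λh₁).
Solve for λ: λE₁h₂ = E₂(1 + λh₁) → λ(E₁h₂ − E₂h₁) = E₂ → λ = E₂/(E₁h₂ − E₂h₁).
λ = 2.32/(3.79×5.15 − 2.32×1.27) = 2.32/16.57 = 0.14 per s.

0.140 per s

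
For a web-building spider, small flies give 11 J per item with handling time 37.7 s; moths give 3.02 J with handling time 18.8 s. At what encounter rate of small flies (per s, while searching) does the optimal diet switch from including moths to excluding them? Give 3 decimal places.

0.032 per s

At the threshold, the rate on small flies alone equals the profitability of moths: λ·11/(1 + λ·37.7) = 3.02/18.8 = 0.1606.
Rearranging, λ(11 − 0.1606×37.7) = 0.1606, so λ = 0.1606/4.944 = 0.03249 per s.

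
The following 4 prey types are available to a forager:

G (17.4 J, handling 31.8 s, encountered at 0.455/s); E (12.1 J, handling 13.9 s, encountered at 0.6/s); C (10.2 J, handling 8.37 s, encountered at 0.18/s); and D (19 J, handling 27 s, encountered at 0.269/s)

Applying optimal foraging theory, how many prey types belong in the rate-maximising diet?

2

Profitabilities (E/h, J/s): C 1.22, E 0.871, D 0.704, G 0.547. Add prey in this order while the next type's profitability exceeds the intake rate on those already taken.
Rate on top 1: 0.7325. E: 0.871 > 0.7325 → include.
Rate on top 2: 0.8386. D: 0.704 < 0.8386 → exclude; stop.
Optimal diet: C, E — 2 of 4 types.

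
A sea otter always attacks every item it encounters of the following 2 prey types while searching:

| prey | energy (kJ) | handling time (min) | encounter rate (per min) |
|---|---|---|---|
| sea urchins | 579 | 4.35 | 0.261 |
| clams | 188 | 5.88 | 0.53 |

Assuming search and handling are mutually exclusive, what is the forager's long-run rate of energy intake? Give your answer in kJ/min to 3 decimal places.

47.748 kJ/min

Energy encountered per unit search time: 0.261×579 + 0.53×188 = 250.8 kJ/min.
Handling time per unit search time: 0.261×4.35 + 0.53×5.88 = 4.252.
Rate = 250.8/(1 + 4.252) = 47.75 kJ/min.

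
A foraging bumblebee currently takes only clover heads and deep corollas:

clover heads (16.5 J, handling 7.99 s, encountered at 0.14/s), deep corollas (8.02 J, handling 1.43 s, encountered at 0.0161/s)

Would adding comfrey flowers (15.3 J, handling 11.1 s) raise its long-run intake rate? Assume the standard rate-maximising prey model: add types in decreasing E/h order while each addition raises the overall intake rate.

Yes

On clover heads and deep corollas alone, R = ΣλE/(1+Σλh) = 2.439/2.142 = 1.139 J/s.
comfrey flowers: E/h = 15.3/11.1 = 1.378 J/s.
1.378 > 1.139, so adding comfrey flowers raises the average — include it.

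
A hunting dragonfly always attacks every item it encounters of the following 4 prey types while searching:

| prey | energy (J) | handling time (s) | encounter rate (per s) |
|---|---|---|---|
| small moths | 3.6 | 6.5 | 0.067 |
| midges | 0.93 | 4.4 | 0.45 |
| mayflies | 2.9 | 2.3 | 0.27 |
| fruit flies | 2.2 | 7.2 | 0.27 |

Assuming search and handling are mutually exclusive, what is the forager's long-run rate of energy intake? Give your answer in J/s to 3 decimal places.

0.341 J/s

R = (0.067×3.6 + 0.45×0.93 + 0.27×2.9 + 0.27×2.2) / (1 + 0.067×6.5 + 0.45×4.4 + 0.27×2.3 + 0.27×7.2) = 2.037/5.981 = 0.3406 J/s.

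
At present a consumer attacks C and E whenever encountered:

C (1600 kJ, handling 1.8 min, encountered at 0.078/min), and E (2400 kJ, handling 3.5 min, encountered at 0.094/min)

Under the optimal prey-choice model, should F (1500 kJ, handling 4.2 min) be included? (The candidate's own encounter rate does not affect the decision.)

Intake rate on the current diet: R = (0.078×1600 + 0.094×2400) / (1 + 0.078×1.8 + 0.094×3.5) = 350.4/1.469 = 238.5 kJ/min.
F: E/h = 1500/4.2 = 357.1 kJ/min.
Since 357.1 > R, including F increases the long-run rate.

Yes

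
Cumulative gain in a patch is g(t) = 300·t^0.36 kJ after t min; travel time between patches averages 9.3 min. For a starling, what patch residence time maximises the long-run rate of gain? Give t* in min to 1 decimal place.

Maximise g(t)/(T+t): set derivative to zero → g'(t)(T+t) = g(t).
g'(t) = 0.36·300·t^-0.64. Setting 0.36·300·t^-0.64 = 300·t^0.36/(9.3+t) gives 0.36(9.3+t) = t, so 0.64·t = 0.36×9.3.
t* = 0.36×9.3/0.64 = 5.231 min.

5.2 min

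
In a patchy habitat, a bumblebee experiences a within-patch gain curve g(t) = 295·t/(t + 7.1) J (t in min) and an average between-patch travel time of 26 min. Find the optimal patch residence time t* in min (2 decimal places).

Optimal t* satisfies g'(t*) = g(t*)/(T + t*).
g'(t) = 295·7.1/(t + 7.1)². Setting 295·7.1/(t+7.1)² = 295t/[(t+7.1)(26+t)] gives 7.1(26+t) = t(t+7.1), so t² = 7.1×26 = 184.6.
t* = √184.6 = 13.59 min.

13.59 min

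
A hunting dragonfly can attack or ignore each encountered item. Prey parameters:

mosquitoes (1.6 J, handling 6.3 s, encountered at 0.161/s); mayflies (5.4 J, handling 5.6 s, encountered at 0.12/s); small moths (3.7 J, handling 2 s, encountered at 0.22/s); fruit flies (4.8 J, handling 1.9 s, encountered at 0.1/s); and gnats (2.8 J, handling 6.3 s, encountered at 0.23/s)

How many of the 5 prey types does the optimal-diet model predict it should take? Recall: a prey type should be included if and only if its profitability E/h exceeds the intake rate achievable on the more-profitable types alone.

E/h in descending order: fruit flies 2.53, small moths 1.85, mayflies 0.964, gnats 0.444, mosquitoes 0.254 J/s. The optimal diet is the largest prefix of this list for which every included type satisfies E_i/h_i > R on the types above it.
Rate on top 1: 0.4034. small moths: 1.85 > 0.4034 → include.
Rate on top 2: 0.7939. mayflies: 0.964 > 0.7939 → include.
Rate on top 3: 0.8436. gnats: 0.444 < 0.8436 → exclude; stop.
Optimal diet: fruit flies, small moths, mayflies — 3 of 5 types.

3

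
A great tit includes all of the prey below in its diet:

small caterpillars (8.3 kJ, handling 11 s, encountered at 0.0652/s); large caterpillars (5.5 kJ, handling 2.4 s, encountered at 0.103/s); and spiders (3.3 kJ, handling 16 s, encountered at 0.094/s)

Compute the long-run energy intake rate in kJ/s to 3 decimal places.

0.409 kJ/s

Energy encountered per unit search time: 0.0652×8.3 + 0.103×5.5 + 0.094×3.3 = 1.418 kJ/s.
Handling time per unit search time: 0.0652×11 + 0.103×2.4 + 0.094×16 = 2.468.
Rate = 1.418/(1 + 2.468) = 0.4088 kJ/s.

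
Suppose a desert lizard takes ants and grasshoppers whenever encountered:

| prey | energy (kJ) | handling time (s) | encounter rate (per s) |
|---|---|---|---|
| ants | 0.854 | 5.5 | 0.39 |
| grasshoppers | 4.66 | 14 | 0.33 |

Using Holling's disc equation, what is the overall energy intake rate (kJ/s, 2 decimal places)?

R = Σλ_iE_i / (1 + Σλ_ih_i)
Numerator: 0.39×0.854 + 0.33×4.66 = 1.871
Denominator: 1 + 0.39×5.5 + 0.33×14 = 7.765
R = 1.871/7.765 = 0.2409 kJ/s

0.24 kJ/s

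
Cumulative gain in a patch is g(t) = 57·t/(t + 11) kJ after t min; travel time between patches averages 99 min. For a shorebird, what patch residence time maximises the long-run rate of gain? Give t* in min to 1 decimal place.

33.0 min

Maximise g(t)/(T+t): set derivative to zero → g'(t)(T+t) = g(t).
g'(t) = 57·11/(t + 11)². Setting 57·11/(t+11)² = 57t/[(t+11)(99+t)] gives 11(99+t) = t(t+11), so t² = 11×99 = 1089.
t* = √1089 = 33 min.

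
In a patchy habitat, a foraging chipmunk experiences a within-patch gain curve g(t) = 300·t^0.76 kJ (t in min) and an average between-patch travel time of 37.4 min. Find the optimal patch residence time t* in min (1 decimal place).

118.4 min

Optimal t* satisfies g'(t*) = g(t*)/(T + t*).
g'(t) = 0.76·300·t^-0.24. Setting 0.76·300·t^-0.24 = 300·t^0.76/(37.4+t) gives 0.76(37.4+t) = t, so 0.24·t = 0.76×37.4.
t* = 0.76×37.4/0.24 = 118.4 min.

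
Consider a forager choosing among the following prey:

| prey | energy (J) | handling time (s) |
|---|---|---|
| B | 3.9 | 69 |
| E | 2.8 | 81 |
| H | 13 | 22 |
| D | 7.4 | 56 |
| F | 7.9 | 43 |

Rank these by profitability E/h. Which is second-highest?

In descending order of E/h:
H: 13/22 = 0.591 J/s
F: 7.9/43 = 0.184 J/s
D: 7.4/56 = 0.132 J/s
B: 3.9/69 = 0.0565 J/s
E: 2.8/81 = 0.0346 J/s

F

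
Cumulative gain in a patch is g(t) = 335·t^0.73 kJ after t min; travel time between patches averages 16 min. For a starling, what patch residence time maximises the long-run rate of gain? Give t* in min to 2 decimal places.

Optimal t* satisfies g'(t*) = g(t*)/(T + t*).
g'(t) = 0.73·335·t^-0.27. Setting 0.73·335·t^-0.27 = 335·t^0.73/(16+t) gives 0.73(16+t) = t, so 0.27·t = 0.73×16.
t* = 0.73×16/0.27 = 43.26 min.

43.26 min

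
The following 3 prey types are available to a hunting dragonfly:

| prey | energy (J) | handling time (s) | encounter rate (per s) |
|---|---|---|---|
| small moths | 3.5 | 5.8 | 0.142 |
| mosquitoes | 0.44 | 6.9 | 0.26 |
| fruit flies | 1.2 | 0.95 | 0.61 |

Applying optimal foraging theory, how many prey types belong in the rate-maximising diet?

Rank by E/h (J/s): fruit flies 1.26, small moths 0.603, mosquitoes 0.0638. Include each in turn until the next type's E/h falls below the running intake rate.
Rate on top 1: 0.4634. small moths: 0.603 > 0.4634 → include.
Rate on top 2: 0.5114. mosquitoes: 0.0638 < 0.5114 → exclude; stop.
Optimal diet: fruit flies, small moths — 2 of 3 types.

2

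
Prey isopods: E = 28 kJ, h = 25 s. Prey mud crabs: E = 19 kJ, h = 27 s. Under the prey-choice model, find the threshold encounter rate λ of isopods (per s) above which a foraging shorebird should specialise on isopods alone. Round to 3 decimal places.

0.068 per s

The zero-one rule: include mud crabs iff E₂/h₂ > λE₁/(1+λh₁). Equality gives the switch point.
λE₁h₂ = E₂ + λE₂h₁ ⇒ λ = E₂/(E₁h₂ − E₂h₁) = 19/(756 − 475) = 0.06762 per s.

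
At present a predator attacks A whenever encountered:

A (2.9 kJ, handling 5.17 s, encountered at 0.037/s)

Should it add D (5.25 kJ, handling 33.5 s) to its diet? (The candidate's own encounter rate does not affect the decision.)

Intake rate on the current diet: R = (0.037×2.9) / (1 + 0.037×5.17) = 0.1073/1.191 = 0.09007 kJ/s.
Profitability of D: 5.25/33.5 = 0.1567 kJ/s.
0.1567 > 0.09007, so adding D raises the average — include it.

Yes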